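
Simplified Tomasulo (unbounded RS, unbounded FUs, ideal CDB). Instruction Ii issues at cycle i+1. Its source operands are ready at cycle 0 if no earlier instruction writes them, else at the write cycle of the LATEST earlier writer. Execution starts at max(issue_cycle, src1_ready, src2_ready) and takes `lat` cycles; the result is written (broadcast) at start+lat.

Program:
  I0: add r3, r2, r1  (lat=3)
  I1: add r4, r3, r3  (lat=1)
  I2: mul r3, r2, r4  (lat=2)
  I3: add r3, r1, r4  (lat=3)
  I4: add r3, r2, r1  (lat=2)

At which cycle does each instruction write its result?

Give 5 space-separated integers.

I0 add r3: issue@1 deps=(None,None) exec_start@1 write@4
I1 add r4: issue@2 deps=(0,0) exec_start@4 write@5
I2 mul r3: issue@3 deps=(None,1) exec_start@5 write@7
I3 add r3: issue@4 deps=(None,1) exec_start@5 write@8
I4 add r3: issue@5 deps=(None,None) exec_start@5 write@7

Answer: 4 5 7 8 7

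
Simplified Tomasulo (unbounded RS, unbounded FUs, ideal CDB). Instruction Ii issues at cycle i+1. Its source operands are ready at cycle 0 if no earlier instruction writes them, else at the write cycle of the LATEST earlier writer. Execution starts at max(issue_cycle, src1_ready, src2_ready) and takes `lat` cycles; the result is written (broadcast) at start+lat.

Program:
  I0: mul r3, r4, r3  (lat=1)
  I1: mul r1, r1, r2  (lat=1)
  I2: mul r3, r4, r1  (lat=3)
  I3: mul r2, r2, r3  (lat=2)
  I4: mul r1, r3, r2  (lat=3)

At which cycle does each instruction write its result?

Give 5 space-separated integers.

I0 mul r3: issue@1 deps=(None,None) exec_start@1 write@2
I1 mul r1: issue@2 deps=(None,None) exec_start@2 write@3
I2 mul r3: issue@3 deps=(None,1) exec_start@3 write@6
I3 mul r2: issue@4 deps=(None,2) exec_start@6 write@8
I4 mul r1: issue@5 deps=(2,3) exec_start@8 write@11

Answer: 2 3 6 8 11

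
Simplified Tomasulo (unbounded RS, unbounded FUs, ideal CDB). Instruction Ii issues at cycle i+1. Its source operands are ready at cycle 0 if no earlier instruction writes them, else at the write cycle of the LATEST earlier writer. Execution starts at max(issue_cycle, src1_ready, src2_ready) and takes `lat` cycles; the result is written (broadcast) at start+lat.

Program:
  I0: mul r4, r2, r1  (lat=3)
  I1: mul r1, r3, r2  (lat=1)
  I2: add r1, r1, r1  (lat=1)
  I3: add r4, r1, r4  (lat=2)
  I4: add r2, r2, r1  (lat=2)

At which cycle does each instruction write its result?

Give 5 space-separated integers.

I0 mul r4: issue@1 deps=(None,None) exec_start@1 write@4
I1 mul r1: issue@2 deps=(None,None) exec_start@2 write@3
I2 add r1: issue@3 deps=(1,1) exec_start@3 write@4
I3 add r4: issue@4 deps=(2,0) exec_start@4 write@6
I4 add r2: issue@5 deps=(None,2) exec_start@5 write@7

Answer: 4 3 4 6 7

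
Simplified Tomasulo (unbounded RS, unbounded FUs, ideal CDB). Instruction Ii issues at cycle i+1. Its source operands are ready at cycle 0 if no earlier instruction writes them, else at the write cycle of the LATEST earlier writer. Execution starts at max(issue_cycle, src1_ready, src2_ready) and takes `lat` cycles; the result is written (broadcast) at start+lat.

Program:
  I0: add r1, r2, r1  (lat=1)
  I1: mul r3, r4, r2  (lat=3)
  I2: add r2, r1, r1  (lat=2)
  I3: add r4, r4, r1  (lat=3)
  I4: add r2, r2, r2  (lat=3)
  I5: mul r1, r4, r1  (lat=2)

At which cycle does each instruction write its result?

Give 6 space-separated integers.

I0 add r1: issue@1 deps=(None,None) exec_start@1 write@2
I1 mul r3: issue@2 deps=(None,None) exec_start@2 write@5
I2 add r2: issue@3 deps=(0,0) exec_start@3 write@5
I3 add r4: issue@4 deps=(None,0) exec_start@4 write@7
I4 add r2: issue@5 deps=(2,2) exec_start@5 write@8
I5 mul r1: issue@6 deps=(3,0) exec_start@7 write@9

Answer: 2 5 5 7 8 9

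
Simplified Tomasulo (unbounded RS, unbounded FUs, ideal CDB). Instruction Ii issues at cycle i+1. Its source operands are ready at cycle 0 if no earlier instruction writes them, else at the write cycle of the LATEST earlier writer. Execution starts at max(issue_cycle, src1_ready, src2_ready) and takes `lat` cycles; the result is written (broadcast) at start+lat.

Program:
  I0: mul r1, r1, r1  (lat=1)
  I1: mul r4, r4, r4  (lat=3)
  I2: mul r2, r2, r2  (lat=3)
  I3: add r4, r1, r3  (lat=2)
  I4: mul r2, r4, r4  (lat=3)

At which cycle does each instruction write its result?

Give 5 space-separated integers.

Answer: 2 5 6 6 9

Derivation:
I0 mul r1: issue@1 deps=(None,None) exec_start@1 write@2
I1 mul r4: issue@2 deps=(None,None) exec_start@2 write@5
I2 mul r2: issue@3 deps=(None,None) exec_start@3 write@6
I3 add r4: issue@4 deps=(0,None) exec_start@4 write@6
I4 mul r2: issue@5 deps=(3,3) exec_start@6 write@9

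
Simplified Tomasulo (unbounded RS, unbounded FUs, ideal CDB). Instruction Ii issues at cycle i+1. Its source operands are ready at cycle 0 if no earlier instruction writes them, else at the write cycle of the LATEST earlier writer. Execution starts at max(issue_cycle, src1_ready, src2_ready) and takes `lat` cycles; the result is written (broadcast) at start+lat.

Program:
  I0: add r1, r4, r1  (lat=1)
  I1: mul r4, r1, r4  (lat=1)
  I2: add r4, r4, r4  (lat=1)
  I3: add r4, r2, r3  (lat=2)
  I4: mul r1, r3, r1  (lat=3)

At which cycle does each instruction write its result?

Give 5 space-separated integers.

I0 add r1: issue@1 deps=(None,None) exec_start@1 write@2
I1 mul r4: issue@2 deps=(0,None) exec_start@2 write@3
I2 add r4: issue@3 deps=(1,1) exec_start@3 write@4
I3 add r4: issue@4 deps=(None,None) exec_start@4 write@6
I4 mul r1: issue@5 deps=(None,0) exec_start@5 write@8

Answer: 2 3 4 6 8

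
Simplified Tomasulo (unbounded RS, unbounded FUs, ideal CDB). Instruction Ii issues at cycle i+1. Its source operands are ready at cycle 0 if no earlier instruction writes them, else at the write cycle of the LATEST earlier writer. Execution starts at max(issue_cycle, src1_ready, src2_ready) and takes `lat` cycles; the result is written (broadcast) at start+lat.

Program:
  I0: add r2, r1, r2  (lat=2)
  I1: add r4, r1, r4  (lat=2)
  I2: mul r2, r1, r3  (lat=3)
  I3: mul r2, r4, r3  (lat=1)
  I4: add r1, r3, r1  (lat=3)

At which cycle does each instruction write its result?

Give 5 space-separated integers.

Answer: 3 4 6 5 8

Derivation:
I0 add r2: issue@1 deps=(None,None) exec_start@1 write@3
I1 add r4: issue@2 deps=(None,None) exec_start@2 write@4
I2 mul r2: issue@3 deps=(None,None) exec_start@3 write@6
I3 mul r2: issue@4 deps=(1,None) exec_start@4 write@5
I4 add r1: issue@5 deps=(None,None) exec_start@5 write@8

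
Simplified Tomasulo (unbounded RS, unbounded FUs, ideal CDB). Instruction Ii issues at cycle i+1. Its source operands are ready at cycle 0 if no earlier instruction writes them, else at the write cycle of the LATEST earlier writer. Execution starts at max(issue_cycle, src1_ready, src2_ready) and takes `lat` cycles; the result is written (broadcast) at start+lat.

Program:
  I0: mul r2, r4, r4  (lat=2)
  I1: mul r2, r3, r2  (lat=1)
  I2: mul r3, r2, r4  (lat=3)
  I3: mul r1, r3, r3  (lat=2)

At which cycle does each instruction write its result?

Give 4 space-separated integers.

Answer: 3 4 7 9

Derivation:
I0 mul r2: issue@1 deps=(None,None) exec_start@1 write@3
I1 mul r2: issue@2 deps=(None,0) exec_start@3 write@4
I2 mul r3: issue@3 deps=(1,None) exec_start@4 write@7
I3 mul r1: issue@4 deps=(2,2) exec_start@7 write@9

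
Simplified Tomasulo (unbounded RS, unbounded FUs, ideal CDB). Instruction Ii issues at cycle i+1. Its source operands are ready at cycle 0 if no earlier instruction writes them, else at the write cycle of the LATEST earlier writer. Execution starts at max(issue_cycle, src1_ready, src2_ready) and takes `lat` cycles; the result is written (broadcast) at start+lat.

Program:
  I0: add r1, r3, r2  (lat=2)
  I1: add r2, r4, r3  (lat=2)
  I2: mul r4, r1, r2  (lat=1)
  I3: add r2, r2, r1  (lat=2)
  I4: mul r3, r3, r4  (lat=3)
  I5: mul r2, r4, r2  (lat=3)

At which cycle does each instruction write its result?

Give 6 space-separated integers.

Answer: 3 4 5 6 8 9

Derivation:
I0 add r1: issue@1 deps=(None,None) exec_start@1 write@3
I1 add r2: issue@2 deps=(None,None) exec_start@2 write@4
I2 mul r4: issue@3 deps=(0,1) exec_start@4 write@5
I3 add r2: issue@4 deps=(1,0) exec_start@4 write@6
I4 mul r3: issue@5 deps=(None,2) exec_start@5 write@8
I5 mul r2: issue@6 deps=(2,3) exec_start@6 write@9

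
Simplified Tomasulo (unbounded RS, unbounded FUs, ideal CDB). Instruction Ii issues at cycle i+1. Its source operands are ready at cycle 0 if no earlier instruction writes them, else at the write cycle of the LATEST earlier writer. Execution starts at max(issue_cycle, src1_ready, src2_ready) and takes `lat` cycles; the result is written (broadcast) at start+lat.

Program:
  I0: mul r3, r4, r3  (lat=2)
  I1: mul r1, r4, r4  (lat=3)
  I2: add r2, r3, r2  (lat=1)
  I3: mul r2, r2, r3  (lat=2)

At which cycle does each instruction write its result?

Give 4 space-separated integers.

Answer: 3 5 4 6

Derivation:
I0 mul r3: issue@1 deps=(None,None) exec_start@1 write@3
I1 mul r1: issue@2 deps=(None,None) exec_start@2 write@5
I2 add r2: issue@3 deps=(0,None) exec_start@3 write@4
I3 mul r2: issue@4 deps=(2,0) exec_start@4 write@6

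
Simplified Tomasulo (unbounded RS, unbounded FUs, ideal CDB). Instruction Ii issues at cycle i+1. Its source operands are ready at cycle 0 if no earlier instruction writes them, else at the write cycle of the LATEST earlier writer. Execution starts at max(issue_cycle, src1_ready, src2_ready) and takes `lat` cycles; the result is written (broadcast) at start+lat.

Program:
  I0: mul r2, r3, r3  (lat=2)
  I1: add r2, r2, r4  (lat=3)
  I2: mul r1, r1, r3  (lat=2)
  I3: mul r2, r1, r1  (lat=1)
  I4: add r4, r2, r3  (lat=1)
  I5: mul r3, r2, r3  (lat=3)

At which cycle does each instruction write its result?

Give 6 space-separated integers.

I0 mul r2: issue@1 deps=(None,None) exec_start@1 write@3
I1 add r2: issue@2 deps=(0,None) exec_start@3 write@6
I2 mul r1: issue@3 deps=(None,None) exec_start@3 write@5
I3 mul r2: issue@4 deps=(2,2) exec_start@5 write@6
I4 add r4: issue@5 deps=(3,None) exec_start@6 write@7
I5 mul r3: issue@6 deps=(3,None) exec_start@6 write@9

Answer: 3 6 5 6 7 9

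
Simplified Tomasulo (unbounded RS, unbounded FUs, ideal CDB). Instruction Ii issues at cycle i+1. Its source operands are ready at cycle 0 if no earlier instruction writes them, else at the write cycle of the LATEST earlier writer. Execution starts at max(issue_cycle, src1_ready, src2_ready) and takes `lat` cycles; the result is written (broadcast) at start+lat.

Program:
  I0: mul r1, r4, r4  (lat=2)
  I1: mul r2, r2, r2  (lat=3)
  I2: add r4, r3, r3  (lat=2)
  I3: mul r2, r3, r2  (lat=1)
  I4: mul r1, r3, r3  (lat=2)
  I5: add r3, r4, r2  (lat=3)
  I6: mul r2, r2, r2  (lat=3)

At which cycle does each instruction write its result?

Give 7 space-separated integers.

Answer: 3 5 5 6 7 9 10

Derivation:
I0 mul r1: issue@1 deps=(None,None) exec_start@1 write@3
I1 mul r2: issue@2 deps=(None,None) exec_start@2 write@5
I2 add r4: issue@3 deps=(None,None) exec_start@3 write@5
I3 mul r2: issue@4 deps=(None,1) exec_start@5 write@6
I4 mul r1: issue@5 deps=(None,None) exec_start@5 write@7
I5 add r3: issue@6 deps=(2,3) exec_start@6 write@9
I6 mul r2: issue@7 deps=(3,3) exec_start@7 write@10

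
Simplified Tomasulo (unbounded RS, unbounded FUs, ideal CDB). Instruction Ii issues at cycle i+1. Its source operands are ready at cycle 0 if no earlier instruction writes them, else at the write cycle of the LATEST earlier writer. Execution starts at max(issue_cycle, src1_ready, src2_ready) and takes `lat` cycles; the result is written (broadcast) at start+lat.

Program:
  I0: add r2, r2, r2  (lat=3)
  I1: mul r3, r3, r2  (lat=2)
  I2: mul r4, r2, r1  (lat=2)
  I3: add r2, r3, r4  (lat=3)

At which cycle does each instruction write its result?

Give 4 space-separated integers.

Answer: 4 6 6 9

Derivation:
I0 add r2: issue@1 deps=(None,None) exec_start@1 write@4
I1 mul r3: issue@2 deps=(None,0) exec_start@4 write@6
I2 mul r4: issue@3 deps=(0,None) exec_start@4 write@6
I3 add r2: issue@4 deps=(1,2) exec_start@6 write@9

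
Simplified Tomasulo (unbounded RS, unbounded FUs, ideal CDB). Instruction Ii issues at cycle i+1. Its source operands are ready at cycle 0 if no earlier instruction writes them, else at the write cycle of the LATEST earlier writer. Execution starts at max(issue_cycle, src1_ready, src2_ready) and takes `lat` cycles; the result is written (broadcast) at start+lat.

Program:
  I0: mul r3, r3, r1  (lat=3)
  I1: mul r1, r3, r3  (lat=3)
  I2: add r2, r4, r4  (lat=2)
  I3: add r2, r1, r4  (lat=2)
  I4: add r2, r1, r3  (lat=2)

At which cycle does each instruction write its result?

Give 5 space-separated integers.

Answer: 4 7 5 9 9

Derivation:
I0 mul r3: issue@1 deps=(None,None) exec_start@1 write@4
I1 mul r1: issue@2 deps=(0,0) exec_start@4 write@7
I2 add r2: issue@3 deps=(None,None) exec_start@3 write@5
I3 add r2: issue@4 deps=(1,None) exec_start@7 write@9
I4 add r2: issue@5 deps=(1,0) exec_start@7 write@9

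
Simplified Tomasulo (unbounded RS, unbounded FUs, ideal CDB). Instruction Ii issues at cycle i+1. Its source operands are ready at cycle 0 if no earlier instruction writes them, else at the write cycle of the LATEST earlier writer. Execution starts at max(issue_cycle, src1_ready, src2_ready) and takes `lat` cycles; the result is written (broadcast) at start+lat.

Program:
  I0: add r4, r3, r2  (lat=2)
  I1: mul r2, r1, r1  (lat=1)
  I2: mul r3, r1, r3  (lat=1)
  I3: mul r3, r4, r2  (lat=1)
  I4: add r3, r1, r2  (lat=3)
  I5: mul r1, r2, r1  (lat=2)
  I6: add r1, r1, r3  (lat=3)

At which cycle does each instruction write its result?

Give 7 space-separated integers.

I0 add r4: issue@1 deps=(None,None) exec_start@1 write@3
I1 mul r2: issue@2 deps=(None,None) exec_start@2 write@3
I2 mul r3: issue@3 deps=(None,None) exec_start@3 write@4
I3 mul r3: issue@4 deps=(0,1) exec_start@4 write@5
I4 add r3: issue@5 deps=(None,1) exec_start@5 write@8
I5 mul r1: issue@6 deps=(1,None) exec_start@6 write@8
I6 add r1: issue@7 deps=(5,4) exec_start@8 write@11

Answer: 3 3 4 5 8 8 11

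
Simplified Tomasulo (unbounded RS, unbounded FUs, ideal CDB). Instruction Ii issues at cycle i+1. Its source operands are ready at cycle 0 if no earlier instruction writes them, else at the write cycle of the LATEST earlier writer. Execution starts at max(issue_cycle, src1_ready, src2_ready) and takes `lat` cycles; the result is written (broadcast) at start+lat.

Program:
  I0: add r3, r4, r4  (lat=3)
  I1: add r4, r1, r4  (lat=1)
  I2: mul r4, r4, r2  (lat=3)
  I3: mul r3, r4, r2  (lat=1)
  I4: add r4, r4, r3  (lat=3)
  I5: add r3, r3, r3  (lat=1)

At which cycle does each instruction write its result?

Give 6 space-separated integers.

Answer: 4 3 6 7 10 8

Derivation:
I0 add r3: issue@1 deps=(None,None) exec_start@1 write@4
I1 add r4: issue@2 deps=(None,None) exec_start@2 write@3
I2 mul r4: issue@3 deps=(1,None) exec_start@3 write@6
I3 mul r3: issue@4 deps=(2,None) exec_start@6 write@7
I4 add r4: issue@5 deps=(2,3) exec_start@7 write@10
I5 add r3: issue@6 deps=(3,3) exec_start@7 write@8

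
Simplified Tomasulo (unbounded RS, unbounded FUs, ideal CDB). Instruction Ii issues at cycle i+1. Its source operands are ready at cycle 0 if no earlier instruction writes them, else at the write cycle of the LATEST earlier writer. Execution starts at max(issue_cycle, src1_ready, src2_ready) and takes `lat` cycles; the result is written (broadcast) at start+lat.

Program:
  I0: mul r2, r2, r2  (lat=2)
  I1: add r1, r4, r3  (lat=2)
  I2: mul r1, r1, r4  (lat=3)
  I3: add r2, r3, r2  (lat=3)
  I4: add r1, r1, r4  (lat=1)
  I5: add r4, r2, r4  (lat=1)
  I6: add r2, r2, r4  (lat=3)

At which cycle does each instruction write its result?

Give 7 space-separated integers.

Answer: 3 4 7 7 8 8 11

Derivation:
I0 mul r2: issue@1 deps=(None,None) exec_start@1 write@3
I1 add r1: issue@2 deps=(None,None) exec_start@2 write@4
I2 mul r1: issue@3 deps=(1,None) exec_start@4 write@7
I3 add r2: issue@4 deps=(None,0) exec_start@4 write@7
I4 add r1: issue@5 deps=(2,None) exec_start@7 write@8
I5 add r4: issue@6 deps=(3,None) exec_start@7 write@8
I6 add r2: issue@7 deps=(3,5) exec_start@8 write@11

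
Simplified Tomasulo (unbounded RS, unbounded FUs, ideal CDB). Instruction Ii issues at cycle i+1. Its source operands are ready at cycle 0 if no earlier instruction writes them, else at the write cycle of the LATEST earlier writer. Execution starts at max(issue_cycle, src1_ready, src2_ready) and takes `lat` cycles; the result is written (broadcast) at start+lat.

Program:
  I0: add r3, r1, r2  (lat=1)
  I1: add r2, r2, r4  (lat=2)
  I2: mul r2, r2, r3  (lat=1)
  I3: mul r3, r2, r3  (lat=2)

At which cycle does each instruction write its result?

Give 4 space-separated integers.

I0 add r3: issue@1 deps=(None,None) exec_start@1 write@2
I1 add r2: issue@2 deps=(None,None) exec_start@2 write@4
I2 mul r2: issue@3 deps=(1,0) exec_start@4 write@5
I3 mul r3: issue@4 deps=(2,0) exec_start@5 write@7

Answer: 2 4 5 7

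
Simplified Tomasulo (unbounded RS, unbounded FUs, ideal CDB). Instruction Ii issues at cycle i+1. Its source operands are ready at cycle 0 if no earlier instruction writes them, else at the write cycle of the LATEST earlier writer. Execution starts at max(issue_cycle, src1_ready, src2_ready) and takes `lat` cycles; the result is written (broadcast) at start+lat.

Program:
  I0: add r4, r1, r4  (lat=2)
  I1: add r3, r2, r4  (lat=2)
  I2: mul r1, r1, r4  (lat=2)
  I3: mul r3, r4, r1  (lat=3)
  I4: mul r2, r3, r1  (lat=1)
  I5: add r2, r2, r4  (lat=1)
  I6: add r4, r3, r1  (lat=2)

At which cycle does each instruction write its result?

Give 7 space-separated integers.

I0 add r4: issue@1 deps=(None,None) exec_start@1 write@3
I1 add r3: issue@2 deps=(None,0) exec_start@3 write@5
I2 mul r1: issue@3 deps=(None,0) exec_start@3 write@5
I3 mul r3: issue@4 deps=(0,2) exec_start@5 write@8
I4 mul r2: issue@5 deps=(3,2) exec_start@8 write@9
I5 add r2: issue@6 deps=(4,0) exec_start@9 write@10
I6 add r4: issue@7 deps=(3,2) exec_start@8 write@10

Answer: 3 5 5 8 9 10 10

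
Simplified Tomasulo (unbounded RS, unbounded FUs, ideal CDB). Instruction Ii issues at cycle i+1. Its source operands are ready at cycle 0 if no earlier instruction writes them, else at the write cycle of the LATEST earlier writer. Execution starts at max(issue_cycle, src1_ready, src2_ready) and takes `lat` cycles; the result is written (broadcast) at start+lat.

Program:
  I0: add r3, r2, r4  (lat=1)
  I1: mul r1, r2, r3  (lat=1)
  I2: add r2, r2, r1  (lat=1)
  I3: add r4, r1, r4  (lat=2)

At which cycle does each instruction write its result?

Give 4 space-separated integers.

I0 add r3: issue@1 deps=(None,None) exec_start@1 write@2
I1 mul r1: issue@2 deps=(None,0) exec_start@2 write@3
I2 add r2: issue@3 deps=(None,1) exec_start@3 write@4
I3 add r4: issue@4 deps=(1,None) exec_start@4 write@6

Answer: 2 3 4 6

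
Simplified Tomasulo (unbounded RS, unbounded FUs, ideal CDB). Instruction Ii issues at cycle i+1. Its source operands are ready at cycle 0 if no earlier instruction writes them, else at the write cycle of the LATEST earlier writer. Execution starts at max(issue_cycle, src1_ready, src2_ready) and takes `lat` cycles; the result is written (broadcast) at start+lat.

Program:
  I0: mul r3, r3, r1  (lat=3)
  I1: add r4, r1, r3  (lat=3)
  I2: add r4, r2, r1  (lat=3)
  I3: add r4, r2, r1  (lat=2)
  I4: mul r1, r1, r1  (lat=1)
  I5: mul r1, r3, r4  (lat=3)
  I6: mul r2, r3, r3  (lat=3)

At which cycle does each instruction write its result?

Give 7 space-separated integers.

I0 mul r3: issue@1 deps=(None,None) exec_start@1 write@4
I1 add r4: issue@2 deps=(None,0) exec_start@4 write@7
I2 add r4: issue@3 deps=(None,None) exec_start@3 write@6
I3 add r4: issue@4 deps=(None,None) exec_start@4 write@6
I4 mul r1: issue@5 deps=(None,None) exec_start@5 write@6
I5 mul r1: issue@6 deps=(0,3) exec_start@6 write@9
I6 mul r2: issue@7 deps=(0,0) exec_start@7 write@10

Answer: 4 7 6 6 6 9 10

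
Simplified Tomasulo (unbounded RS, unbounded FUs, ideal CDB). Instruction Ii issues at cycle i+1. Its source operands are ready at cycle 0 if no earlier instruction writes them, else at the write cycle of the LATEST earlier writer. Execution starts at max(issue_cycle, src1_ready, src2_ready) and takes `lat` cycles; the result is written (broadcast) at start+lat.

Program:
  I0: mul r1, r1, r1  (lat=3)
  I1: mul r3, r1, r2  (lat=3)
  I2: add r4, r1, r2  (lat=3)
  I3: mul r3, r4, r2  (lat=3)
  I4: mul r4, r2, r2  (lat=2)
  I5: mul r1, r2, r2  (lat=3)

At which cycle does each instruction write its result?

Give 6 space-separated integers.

Answer: 4 7 7 10 7 9

Derivation:
I0 mul r1: issue@1 deps=(None,None) exec_start@1 write@4
I1 mul r3: issue@2 deps=(0,None) exec_start@4 write@7
I2 add r4: issue@3 deps=(0,None) exec_start@4 write@7
I3 mul r3: issue@4 deps=(2,None) exec_start@7 write@10
I4 mul r4: issue@5 deps=(None,None) exec_start@5 write@7
I5 mul r1: issue@6 deps=(None,None) exec_start@6 write@9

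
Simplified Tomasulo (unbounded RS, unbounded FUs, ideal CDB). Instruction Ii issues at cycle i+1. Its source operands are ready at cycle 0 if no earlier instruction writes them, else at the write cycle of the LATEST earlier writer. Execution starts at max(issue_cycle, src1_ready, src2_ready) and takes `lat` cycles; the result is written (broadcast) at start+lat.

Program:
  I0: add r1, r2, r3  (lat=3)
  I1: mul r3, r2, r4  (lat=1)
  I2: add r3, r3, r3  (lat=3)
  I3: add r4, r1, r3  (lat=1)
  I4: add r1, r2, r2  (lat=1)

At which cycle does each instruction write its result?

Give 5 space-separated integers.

I0 add r1: issue@1 deps=(None,None) exec_start@1 write@4
I1 mul r3: issue@2 deps=(None,None) exec_start@2 write@3
I2 add r3: issue@3 deps=(1,1) exec_start@3 write@6
I3 add r4: issue@4 deps=(0,2) exec_start@6 write@7
I4 add r1: issue@5 deps=(None,None) exec_start@5 write@6

Answer: 4 3 6 7 6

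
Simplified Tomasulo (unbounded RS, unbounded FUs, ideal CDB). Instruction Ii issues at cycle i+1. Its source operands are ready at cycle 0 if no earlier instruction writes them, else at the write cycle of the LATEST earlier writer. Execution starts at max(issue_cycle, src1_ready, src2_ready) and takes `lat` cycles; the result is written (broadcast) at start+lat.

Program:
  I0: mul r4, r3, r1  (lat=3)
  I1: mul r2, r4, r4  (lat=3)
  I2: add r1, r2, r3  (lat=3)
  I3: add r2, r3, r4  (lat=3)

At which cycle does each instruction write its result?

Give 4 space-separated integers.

I0 mul r4: issue@1 deps=(None,None) exec_start@1 write@4
I1 mul r2: issue@2 deps=(0,0) exec_start@4 write@7
I2 add r1: issue@3 deps=(1,None) exec_start@7 write@10
I3 add r2: issue@4 deps=(None,0) exec_start@4 write@7

Answer: 4 7 10 7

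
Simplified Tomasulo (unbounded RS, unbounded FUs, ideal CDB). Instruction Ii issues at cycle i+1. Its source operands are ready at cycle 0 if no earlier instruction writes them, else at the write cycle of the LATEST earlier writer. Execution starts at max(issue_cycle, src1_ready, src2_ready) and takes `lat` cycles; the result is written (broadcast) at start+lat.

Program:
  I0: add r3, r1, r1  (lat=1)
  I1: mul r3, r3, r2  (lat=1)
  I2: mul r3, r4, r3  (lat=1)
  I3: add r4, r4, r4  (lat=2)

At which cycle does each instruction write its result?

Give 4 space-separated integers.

Answer: 2 3 4 6

Derivation:
I0 add r3: issue@1 deps=(None,None) exec_start@1 write@2
I1 mul r3: issue@2 deps=(0,None) exec_start@2 write@3
I2 mul r3: issue@3 deps=(None,1) exec_start@3 write@4
I3 add r4: issue@4 deps=(None,None) exec_start@4 write@6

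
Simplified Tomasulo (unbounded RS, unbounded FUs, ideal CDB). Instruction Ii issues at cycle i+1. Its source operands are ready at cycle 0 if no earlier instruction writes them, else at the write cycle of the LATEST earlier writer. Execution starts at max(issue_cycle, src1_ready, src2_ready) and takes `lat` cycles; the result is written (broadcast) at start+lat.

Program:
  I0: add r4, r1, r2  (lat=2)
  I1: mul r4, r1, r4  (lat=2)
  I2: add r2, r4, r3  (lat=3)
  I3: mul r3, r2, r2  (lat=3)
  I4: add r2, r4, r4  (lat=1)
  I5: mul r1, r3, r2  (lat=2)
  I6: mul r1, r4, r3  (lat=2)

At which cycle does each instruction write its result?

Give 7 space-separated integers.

Answer: 3 5 8 11 6 13 13

Derivation:
I0 add r4: issue@1 deps=(None,None) exec_start@1 write@3
I1 mul r4: issue@2 deps=(None,0) exec_start@3 write@5
I2 add r2: issue@3 deps=(1,None) exec_start@5 write@8
I3 mul r3: issue@4 deps=(2,2) exec_start@8 write@11
I4 add r2: issue@5 deps=(1,1) exec_start@5 write@6
I5 mul r1: issue@6 deps=(3,4) exec_start@11 write@13
I6 mul r1: issue@7 deps=(1,3) exec_start@11 write@13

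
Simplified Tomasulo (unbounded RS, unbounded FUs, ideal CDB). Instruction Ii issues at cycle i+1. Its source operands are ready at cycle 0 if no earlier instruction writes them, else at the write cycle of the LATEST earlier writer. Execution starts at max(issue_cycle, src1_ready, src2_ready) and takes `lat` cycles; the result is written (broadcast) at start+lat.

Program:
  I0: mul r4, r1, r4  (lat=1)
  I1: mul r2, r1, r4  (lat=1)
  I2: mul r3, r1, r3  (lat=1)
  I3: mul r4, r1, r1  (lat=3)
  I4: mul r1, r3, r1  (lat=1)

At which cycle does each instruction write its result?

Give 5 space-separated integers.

Answer: 2 3 4 7 6

Derivation:
I0 mul r4: issue@1 deps=(None,None) exec_start@1 write@2
I1 mul r2: issue@2 deps=(None,0) exec_start@2 write@3
I2 mul r3: issue@3 deps=(None,None) exec_start@3 write@4
I3 mul r4: issue@4 deps=(None,None) exec_start@4 write@7
I4 mul r1: issue@5 deps=(2,None) exec_start@5 write@6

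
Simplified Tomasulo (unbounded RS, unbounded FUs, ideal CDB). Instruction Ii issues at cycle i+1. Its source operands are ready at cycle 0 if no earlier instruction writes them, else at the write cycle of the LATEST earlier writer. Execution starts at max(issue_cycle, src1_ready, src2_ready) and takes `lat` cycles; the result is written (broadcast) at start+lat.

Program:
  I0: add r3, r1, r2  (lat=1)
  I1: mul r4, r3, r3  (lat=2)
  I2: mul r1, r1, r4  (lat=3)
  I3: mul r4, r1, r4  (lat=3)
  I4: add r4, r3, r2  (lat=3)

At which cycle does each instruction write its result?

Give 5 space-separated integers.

I0 add r3: issue@1 deps=(None,None) exec_start@1 write@2
I1 mul r4: issue@2 deps=(0,0) exec_start@2 write@4
I2 mul r1: issue@3 deps=(None,1) exec_start@4 write@7
I3 mul r4: issue@4 deps=(2,1) exec_start@7 write@10
I4 add r4: issue@5 deps=(0,None) exec_start@5 write@8

Answer: 2 4 7 10 8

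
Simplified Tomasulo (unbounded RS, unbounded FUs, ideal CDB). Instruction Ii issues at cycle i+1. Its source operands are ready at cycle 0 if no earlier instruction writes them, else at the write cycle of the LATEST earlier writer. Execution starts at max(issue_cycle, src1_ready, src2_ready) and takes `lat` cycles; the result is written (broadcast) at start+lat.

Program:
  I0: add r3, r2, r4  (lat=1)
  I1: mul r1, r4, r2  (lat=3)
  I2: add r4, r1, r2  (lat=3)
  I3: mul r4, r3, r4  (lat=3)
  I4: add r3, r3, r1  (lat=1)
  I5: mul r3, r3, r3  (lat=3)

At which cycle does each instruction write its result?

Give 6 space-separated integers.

Answer: 2 5 8 11 6 9

Derivation:
I0 add r3: issue@1 deps=(None,None) exec_start@1 write@2
I1 mul r1: issue@2 deps=(None,None) exec_start@2 write@5
I2 add r4: issue@3 deps=(1,None) exec_start@5 write@8
I3 mul r4: issue@4 deps=(0,2) exec_start@8 write@11
I4 add r3: issue@5 deps=(0,1) exec_start@5 write@6
I5 mul r3: issue@6 deps=(4,4) exec_start@6 write@9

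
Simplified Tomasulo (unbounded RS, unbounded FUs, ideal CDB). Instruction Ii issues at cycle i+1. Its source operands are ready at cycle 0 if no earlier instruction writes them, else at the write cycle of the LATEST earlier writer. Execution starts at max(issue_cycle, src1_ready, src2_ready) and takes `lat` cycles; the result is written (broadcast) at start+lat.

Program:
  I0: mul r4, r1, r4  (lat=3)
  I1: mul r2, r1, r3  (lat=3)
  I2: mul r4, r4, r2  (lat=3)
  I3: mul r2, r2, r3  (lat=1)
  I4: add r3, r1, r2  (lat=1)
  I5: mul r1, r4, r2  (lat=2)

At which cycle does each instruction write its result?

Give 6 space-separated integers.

I0 mul r4: issue@1 deps=(None,None) exec_start@1 write@4
I1 mul r2: issue@2 deps=(None,None) exec_start@2 write@5
I2 mul r4: issue@3 deps=(0,1) exec_start@5 write@8
I3 mul r2: issue@4 deps=(1,None) exec_start@5 write@6
I4 add r3: issue@5 deps=(None,3) exec_start@6 write@7
I5 mul r1: issue@6 deps=(2,3) exec_start@8 write@10

Answer: 4 5 8 6 7 10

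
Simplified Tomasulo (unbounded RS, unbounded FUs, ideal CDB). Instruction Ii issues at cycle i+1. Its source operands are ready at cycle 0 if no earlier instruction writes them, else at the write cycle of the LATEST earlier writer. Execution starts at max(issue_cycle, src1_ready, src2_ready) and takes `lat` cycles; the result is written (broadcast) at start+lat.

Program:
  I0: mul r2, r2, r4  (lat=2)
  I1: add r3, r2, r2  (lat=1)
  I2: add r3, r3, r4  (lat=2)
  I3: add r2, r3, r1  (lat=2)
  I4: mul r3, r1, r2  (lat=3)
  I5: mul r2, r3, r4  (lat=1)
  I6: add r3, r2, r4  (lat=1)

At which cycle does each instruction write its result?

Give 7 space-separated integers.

Answer: 3 4 6 8 11 12 13

Derivation:
I0 mul r2: issue@1 deps=(None,None) exec_start@1 write@3
I1 add r3: issue@2 deps=(0,0) exec_start@3 write@4
I2 add r3: issue@3 deps=(1,None) exec_start@4 write@6
I3 add r2: issue@4 deps=(2,None) exec_start@6 write@8
I4 mul r3: issue@5 deps=(None,3) exec_start@8 write@11
I5 mul r2: issue@6 deps=(4,None) exec_start@11 write@12
I6 add r3: issue@7 deps=(5,None) exec_start@12 write@13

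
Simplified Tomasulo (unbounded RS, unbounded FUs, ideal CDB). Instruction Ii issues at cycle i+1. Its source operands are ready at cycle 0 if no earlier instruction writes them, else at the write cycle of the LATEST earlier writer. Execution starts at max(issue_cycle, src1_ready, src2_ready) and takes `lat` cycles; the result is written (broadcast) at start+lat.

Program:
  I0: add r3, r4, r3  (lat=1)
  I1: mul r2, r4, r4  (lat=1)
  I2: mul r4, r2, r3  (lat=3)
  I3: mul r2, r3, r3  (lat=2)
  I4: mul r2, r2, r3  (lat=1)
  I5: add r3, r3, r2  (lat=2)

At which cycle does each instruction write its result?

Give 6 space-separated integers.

I0 add r3: issue@1 deps=(None,None) exec_start@1 write@2
I1 mul r2: issue@2 deps=(None,None) exec_start@2 write@3
I2 mul r4: issue@3 deps=(1,0) exec_start@3 write@6
I3 mul r2: issue@4 deps=(0,0) exec_start@4 write@6
I4 mul r2: issue@5 deps=(3,0) exec_start@6 write@7
I5 add r3: issue@6 deps=(0,4) exec_start@7 write@9

Answer: 2 3 6 6 7 9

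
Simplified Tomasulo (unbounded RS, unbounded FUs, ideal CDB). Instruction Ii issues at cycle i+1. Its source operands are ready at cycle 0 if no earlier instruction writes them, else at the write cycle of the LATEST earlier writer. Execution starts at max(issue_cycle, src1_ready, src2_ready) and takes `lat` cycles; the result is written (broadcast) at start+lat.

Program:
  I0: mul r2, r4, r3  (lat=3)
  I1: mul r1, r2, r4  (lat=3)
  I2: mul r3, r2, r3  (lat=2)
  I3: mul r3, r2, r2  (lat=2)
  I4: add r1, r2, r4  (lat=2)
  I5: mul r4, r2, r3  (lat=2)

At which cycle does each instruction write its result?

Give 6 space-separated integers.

Answer: 4 7 6 6 7 8

Derivation:
I0 mul r2: issue@1 deps=(None,None) exec_start@1 write@4
I1 mul r1: issue@2 deps=(0,None) exec_start@4 write@7
I2 mul r3: issue@3 deps=(0,None) exec_start@4 write@6
I3 mul r3: issue@4 deps=(0,0) exec_start@4 write@6
I4 add r1: issue@5 deps=(0,None) exec_start@5 write@7
I5 mul r4: issue@6 deps=(0,3) exec_start@6 write@8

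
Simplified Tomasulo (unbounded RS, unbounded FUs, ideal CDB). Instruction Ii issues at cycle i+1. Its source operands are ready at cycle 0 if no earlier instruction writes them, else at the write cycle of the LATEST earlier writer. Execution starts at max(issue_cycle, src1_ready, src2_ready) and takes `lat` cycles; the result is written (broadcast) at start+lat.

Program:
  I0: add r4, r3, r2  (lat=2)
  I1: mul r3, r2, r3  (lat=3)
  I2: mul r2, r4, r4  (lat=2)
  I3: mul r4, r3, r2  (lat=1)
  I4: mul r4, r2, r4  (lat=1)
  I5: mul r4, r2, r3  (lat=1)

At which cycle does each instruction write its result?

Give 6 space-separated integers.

I0 add r4: issue@1 deps=(None,None) exec_start@1 write@3
I1 mul r3: issue@2 deps=(None,None) exec_start@2 write@5
I2 mul r2: issue@3 deps=(0,0) exec_start@3 write@5
I3 mul r4: issue@4 deps=(1,2) exec_start@5 write@6
I4 mul r4: issue@5 deps=(2,3) exec_start@6 write@7
I5 mul r4: issue@6 deps=(2,1) exec_start@6 write@7

Answer: 3 5 5 6 7 7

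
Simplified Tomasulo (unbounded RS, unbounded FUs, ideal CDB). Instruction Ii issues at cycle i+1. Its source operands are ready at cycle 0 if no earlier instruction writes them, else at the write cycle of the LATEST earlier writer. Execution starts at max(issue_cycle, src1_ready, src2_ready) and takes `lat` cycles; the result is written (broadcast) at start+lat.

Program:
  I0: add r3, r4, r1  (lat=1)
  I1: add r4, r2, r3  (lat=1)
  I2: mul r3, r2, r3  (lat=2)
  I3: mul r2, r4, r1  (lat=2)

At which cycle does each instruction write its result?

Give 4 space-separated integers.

I0 add r3: issue@1 deps=(None,None) exec_start@1 write@2
I1 add r4: issue@2 deps=(None,0) exec_start@2 write@3
I2 mul r3: issue@3 deps=(None,0) exec_start@3 write@5
I3 mul r2: issue@4 deps=(1,None) exec_start@4 write@6

Answer: 2 3 5 6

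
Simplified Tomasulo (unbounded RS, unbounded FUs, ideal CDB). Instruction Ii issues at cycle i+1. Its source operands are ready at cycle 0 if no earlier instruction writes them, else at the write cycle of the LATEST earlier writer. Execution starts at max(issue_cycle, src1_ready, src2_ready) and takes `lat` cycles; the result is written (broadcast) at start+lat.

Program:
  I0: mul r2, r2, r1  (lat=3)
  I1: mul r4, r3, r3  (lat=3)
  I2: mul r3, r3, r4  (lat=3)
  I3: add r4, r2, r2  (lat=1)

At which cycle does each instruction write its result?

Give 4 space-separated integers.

Answer: 4 5 8 5

Derivation:
I0 mul r2: issue@1 deps=(None,None) exec_start@1 write@4
I1 mul r4: issue@2 deps=(None,None) exec_start@2 write@5
I2 mul r3: issue@3 deps=(None,1) exec_start@5 write@8
I3 add r4: issue@4 deps=(0,0) exec_start@4 write@5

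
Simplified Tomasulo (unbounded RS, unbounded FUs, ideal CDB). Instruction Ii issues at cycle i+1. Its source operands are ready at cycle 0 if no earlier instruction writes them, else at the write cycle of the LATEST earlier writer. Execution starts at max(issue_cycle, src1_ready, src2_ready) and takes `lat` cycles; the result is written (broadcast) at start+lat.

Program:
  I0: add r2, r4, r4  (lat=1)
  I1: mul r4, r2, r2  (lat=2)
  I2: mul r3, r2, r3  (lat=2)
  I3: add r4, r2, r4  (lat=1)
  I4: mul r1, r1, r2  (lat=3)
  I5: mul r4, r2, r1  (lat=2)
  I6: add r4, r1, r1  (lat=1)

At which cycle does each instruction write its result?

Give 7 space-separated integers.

I0 add r2: issue@1 deps=(None,None) exec_start@1 write@2
I1 mul r4: issue@2 deps=(0,0) exec_start@2 write@4
I2 mul r3: issue@3 deps=(0,None) exec_start@3 write@5
I3 add r4: issue@4 deps=(0,1) exec_start@4 write@5
I4 mul r1: issue@5 deps=(None,0) exec_start@5 write@8
I5 mul r4: issue@6 deps=(0,4) exec_start@8 write@10
I6 add r4: issue@7 deps=(4,4) exec_start@8 write@9

Answer: 2 4 5 5 8 10 9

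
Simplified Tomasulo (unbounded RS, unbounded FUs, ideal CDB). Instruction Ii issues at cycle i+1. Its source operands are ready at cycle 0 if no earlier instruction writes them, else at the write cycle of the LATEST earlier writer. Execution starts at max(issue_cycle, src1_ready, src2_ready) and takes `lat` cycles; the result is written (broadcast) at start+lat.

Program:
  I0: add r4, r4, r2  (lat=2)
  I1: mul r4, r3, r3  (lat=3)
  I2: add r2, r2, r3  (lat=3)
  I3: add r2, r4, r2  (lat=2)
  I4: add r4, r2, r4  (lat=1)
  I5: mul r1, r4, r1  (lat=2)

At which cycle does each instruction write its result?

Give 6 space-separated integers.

I0 add r4: issue@1 deps=(None,None) exec_start@1 write@3
I1 mul r4: issue@2 deps=(None,None) exec_start@2 write@5
I2 add r2: issue@3 deps=(None,None) exec_start@3 write@6
I3 add r2: issue@4 deps=(1,2) exec_start@6 write@8
I4 add r4: issue@5 deps=(3,1) exec_start@8 write@9
I5 mul r1: issue@6 deps=(4,None) exec_start@9 write@11

Answer: 3 5 6 8 9 11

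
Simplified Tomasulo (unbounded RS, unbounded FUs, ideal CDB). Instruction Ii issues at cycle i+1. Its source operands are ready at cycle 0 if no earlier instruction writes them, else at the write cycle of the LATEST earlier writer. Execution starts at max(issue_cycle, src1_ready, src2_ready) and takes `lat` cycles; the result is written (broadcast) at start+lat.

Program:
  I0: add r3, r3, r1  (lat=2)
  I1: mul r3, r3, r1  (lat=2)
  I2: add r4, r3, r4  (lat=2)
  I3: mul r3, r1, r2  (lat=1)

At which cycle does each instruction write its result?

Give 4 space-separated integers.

Answer: 3 5 7 5

Derivation:
I0 add r3: issue@1 deps=(None,None) exec_start@1 write@3
I1 mul r3: issue@2 deps=(0,None) exec_start@3 write@5
I2 add r4: issue@3 deps=(1,None) exec_start@5 write@7
I3 mul r3: issue@4 deps=(None,None) exec_start@4 write@5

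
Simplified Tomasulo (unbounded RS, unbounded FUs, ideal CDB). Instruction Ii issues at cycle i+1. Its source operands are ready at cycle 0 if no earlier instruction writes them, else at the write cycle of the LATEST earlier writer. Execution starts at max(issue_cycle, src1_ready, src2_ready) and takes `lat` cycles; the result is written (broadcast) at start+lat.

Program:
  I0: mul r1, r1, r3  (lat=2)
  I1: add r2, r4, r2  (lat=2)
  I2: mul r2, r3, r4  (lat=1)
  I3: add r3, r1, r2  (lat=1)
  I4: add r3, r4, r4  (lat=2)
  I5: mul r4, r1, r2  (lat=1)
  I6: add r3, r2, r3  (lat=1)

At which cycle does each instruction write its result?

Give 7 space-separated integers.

Answer: 3 4 4 5 7 7 8

Derivation:
I0 mul r1: issue@1 deps=(None,None) exec_start@1 write@3
I1 add r2: issue@2 deps=(None,None) exec_start@2 write@4
I2 mul r2: issue@3 deps=(None,None) exec_start@3 write@4
I3 add r3: issue@4 deps=(0,2) exec_start@4 write@5
I4 add r3: issue@5 deps=(None,None) exec_start@5 write@7
I5 mul r4: issue@6 deps=(0,2) exec_start@6 write@7
I6 add r3: issue@7 deps=(2,4) exec_start@7 write@8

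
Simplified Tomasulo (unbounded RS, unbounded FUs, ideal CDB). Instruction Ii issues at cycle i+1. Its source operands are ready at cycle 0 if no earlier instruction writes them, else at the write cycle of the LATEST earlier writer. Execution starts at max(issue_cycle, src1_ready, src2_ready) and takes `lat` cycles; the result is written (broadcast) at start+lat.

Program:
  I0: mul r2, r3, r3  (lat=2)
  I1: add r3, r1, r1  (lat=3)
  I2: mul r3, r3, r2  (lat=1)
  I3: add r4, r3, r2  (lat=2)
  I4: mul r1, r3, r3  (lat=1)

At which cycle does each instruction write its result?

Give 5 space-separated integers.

Answer: 3 5 6 8 7

Derivation:
I0 mul r2: issue@1 deps=(None,None) exec_start@1 write@3
I1 add r3: issue@2 deps=(None,None) exec_start@2 write@5
I2 mul r3: issue@3 deps=(1,0) exec_start@5 write@6
I3 add r4: issue@4 deps=(2,0) exec_start@6 write@8
I4 mul r1: issue@5 deps=(2,2) exec_start@6 write@7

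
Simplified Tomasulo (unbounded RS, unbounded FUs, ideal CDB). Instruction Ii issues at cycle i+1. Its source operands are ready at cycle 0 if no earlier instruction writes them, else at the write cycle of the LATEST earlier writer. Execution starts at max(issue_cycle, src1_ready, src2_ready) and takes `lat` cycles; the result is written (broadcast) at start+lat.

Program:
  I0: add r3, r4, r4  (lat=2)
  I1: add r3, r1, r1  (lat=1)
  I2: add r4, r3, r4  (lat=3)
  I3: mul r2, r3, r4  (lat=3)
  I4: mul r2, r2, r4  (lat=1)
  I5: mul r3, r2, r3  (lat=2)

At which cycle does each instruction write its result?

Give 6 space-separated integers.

Answer: 3 3 6 9 10 12

Derivation:
I0 add r3: issue@1 deps=(None,None) exec_start@1 write@3
I1 add r3: issue@2 deps=(None,None) exec_start@2 write@3
I2 add r4: issue@3 deps=(1,None) exec_start@3 write@6
I3 mul r2: issue@4 deps=(1,2) exec_start@6 write@9
I4 mul r2: issue@5 deps=(3,2) exec_start@9 write@10
I5 mul r3: issue@6 deps=(4,1) exec_start@10 write@12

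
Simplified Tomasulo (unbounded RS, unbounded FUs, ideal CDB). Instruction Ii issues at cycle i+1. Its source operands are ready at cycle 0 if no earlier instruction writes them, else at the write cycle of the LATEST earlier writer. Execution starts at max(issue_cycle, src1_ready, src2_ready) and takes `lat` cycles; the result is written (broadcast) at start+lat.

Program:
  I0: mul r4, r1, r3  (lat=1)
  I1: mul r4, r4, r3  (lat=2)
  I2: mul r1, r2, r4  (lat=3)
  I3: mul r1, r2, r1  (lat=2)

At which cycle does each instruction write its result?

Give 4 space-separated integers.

Answer: 2 4 7 9

Derivation:
I0 mul r4: issue@1 deps=(None,None) exec_start@1 write@2
I1 mul r4: issue@2 deps=(0,None) exec_start@2 write@4
I2 mul r1: issue@3 deps=(None,1) exec_start@4 write@7
I3 mul r1: issue@4 deps=(None,2) exec_start@7 write@9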